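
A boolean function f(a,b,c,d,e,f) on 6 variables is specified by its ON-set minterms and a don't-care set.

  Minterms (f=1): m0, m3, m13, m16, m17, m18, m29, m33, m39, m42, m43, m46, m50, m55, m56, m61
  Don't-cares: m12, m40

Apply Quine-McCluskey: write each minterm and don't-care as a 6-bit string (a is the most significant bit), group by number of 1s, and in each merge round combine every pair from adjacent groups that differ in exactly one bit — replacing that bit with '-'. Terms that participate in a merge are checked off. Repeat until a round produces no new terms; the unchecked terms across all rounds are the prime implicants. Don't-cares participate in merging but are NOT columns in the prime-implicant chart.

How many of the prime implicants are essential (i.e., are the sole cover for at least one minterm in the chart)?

Round 0: 000000✓ 000011 001100✓ 001101✓ 010000✓ 010001✓ 010010✓ 011101✓ 100001 100111✓ 101000✓ 101010✓ 101011✓ 101110✓ 110010✓ 110111✓ 111000✓ 111101✓
Round 1: -10010 -11101 0-0000 0-1101 00110- 0100-0 01000- 1-0111 1-1000 101-10 1010-0 10101-
PIs = {-10010, -11101, 0-0000, 0-1101, 000011, 00110-, 0100-0, 01000-, 1-0111, 1-1000, 100001, 101-10, 1010-0, 10101-}
Coverage chart:
  m0: 0-0000 ←essential
  m3: 000011 ←essential
  m13: 0-1101,00110-
  m16: 0-0000,0100-0,01000-
  m17: 01000- ←essential
  m18: -10010,0100-0
  m29: -11101,0-1101
  m33: 100001 ←essential
  m39: 1-0111 ←essential
  m42: 101-10,1010-0,10101-
  m43: 10101- ←essential
  m46: 101-10 ←essential
  m50: -10010 ←essential
  m55: 1-0111 ←essential
  m56: 1-1000 ←essential
  m61: -11101 ←essential
Essential: -10010, -11101, 0-0000, 000011, 01000-, 1-0111, 1-1000, 100001, 101-10, 10101-

10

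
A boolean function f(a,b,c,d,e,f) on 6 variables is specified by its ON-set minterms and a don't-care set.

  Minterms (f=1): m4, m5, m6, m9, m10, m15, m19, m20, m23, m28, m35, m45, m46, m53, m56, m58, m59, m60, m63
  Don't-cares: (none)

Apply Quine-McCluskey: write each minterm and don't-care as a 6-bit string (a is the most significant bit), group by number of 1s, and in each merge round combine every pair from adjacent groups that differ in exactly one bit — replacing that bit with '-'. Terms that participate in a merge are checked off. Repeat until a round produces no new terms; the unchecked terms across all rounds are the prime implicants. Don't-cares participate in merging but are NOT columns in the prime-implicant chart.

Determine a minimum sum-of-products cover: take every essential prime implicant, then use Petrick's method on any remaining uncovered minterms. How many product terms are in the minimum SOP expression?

size-2^0 implicants → 000100(✓)  000101(✓)  000110(✓)  001001  001010  001111  010011(✓)  010100(✓)  010111(✓)  011100(✓)  100011  101101  101110  110101  111000(✓)  111010(✓)  111011(✓)  111100(✓)  111111(✓)
size-2^1 implicants → -11100  0-0100  0001-0  00010-  01-100  010-11  111-00  111-11  1110-0  11101-
Unchecked terms (primes): -11100, 0-0100, 0001-0, 00010-, 001001, 001010, 001111, 01-100, 010-11, 100011, 101101, 101110, 110101, 111-00, 111-11, 1110-0, 11101-
Minterm coverage:
  m4 ⊆ 0-0100,0001-0,00010-
  m5 ⊆ 00010- [E]
  m6 ⊆ 0001-0 [E]
  m9 ⊆ 001001 [E]
  m10 ⊆ 001010 [E]
  m15 ⊆ 001111 [E]
  m19 ⊆ 010-11 [E]
  m20 ⊆ 0-0100,01-100
  m23 ⊆ 010-11 [E]
  m28 ⊆ -11100,01-100
  m35 ⊆ 100011 [E]
  m45 ⊆ 101101 [E]
  m46 ⊆ 101110 [E]
  m53 ⊆ 110101 [E]
  m56 ⊆ 111-00,1110-0
  m58 ⊆ 1110-0,11101-
  m59 ⊆ 111-11,11101-
  m60 ⊆ -11100,111-00
  m63 ⊆ 111-11 [E]
E = {0001-0, 00010-, 001001, 001010, 001111, 010-11, 100011, 101101, 101110, 110101, 111-11}
Petrick residual → -11100, 0-0100, 1110-0
Cover = bcde'f' + a'c'de'f' + a'b'c'df' + a'b'c'de' + a'b'cd'e'f + a'b'cd'ef' + a'b'cdef + a'bc'ef + ab'c'd'ef + ab'cde'f + ab'cdef' + abc'de'f + abcef + abcd'f'  |cover|=14

14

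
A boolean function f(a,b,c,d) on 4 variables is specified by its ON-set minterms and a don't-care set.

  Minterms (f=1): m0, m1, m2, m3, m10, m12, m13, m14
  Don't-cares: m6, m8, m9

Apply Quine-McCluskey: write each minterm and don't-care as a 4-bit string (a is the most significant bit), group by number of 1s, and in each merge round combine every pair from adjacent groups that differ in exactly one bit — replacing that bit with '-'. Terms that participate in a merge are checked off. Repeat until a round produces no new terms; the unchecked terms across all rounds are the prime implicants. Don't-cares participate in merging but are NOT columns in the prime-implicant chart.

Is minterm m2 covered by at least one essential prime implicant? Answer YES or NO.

YES

size-2^0 implicants → 0000(✓)  0001(✓)  0010(✓)  0011(✓)  0110(✓)  1000(✓)  1001(✓)  1010(✓)  1100(✓)  1101(✓)  1110(✓)
size-2^1 implicants → -000(✓)  -001(✓)  -010(✓)  -110(✓)  0-10(✓)  00-0(✓)  00-1(✓)  000-(✓)  001-(✓)  1-00(✓)  1-01(✓)  1-10(✓)  10-0(✓)  100-(✓)  11-0(✓)  110-(✓)
size-2^2 implicants → --10  -0-0  -00-  00--  1--0  1-0-
Unchecked terms (primes): --10, -0-0, -00-, 00--, 1--0, 1-0-
Minterm coverage:
  m0 ⊆ -0-0,-00-,00--
  m1 ⊆ -00-,00--
  m2 ⊆ --10,-0-0,00--
  m3 ⊆ 00-- [E]
  m10 ⊆ --10,-0-0,1--0
  m12 ⊆ 1--0,1-0-
  m13 ⊆ 1-0- [E]
  m14 ⊆ --10,1--0
E = {00--, 1-0-}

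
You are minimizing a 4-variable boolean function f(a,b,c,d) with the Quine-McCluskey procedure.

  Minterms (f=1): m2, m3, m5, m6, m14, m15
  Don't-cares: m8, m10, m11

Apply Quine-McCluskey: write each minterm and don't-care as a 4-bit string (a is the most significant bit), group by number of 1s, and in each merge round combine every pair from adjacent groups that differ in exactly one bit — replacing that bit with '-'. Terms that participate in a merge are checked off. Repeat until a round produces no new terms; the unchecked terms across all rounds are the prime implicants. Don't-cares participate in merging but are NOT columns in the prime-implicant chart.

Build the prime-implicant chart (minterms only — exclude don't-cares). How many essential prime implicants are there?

4

size-2^0 implicants → 0010(✓)  0011(✓)  0101  0110(✓)  1000(✓)  1010(✓)  1011(✓)  1110(✓)  1111(✓)
size-2^1 implicants → -010(✓)  -011(✓)  -110(✓)  0-10(✓)  001-(✓)  1-10(✓)  1-11(✓)  10-0  101-(✓)  111-(✓)
size-2^2 implicants → --10  -01-  1-1-
Unchecked terms (primes): --10, -01-, 0101, 1-1-, 10-0
Minterm coverage:
  m2 ⊆ --10,-01-
  m3 ⊆ -01- [E]
  m5 ⊆ 0101 [E]
  m6 ⊆ --10 [E]
  m14 ⊆ --10,1-1-
  m15 ⊆ 1-1- [E]
E = {--10, -01-, 0101, 1-1-}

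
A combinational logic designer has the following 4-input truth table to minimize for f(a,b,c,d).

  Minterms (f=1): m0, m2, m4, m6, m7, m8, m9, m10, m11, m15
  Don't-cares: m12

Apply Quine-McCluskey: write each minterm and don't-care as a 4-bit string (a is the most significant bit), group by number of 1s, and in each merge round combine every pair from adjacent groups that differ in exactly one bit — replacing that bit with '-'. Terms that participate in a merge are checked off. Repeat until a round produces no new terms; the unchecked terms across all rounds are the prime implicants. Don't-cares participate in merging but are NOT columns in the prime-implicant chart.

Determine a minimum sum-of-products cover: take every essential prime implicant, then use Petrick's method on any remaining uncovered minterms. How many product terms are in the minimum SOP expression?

3

size-2^0 implicants → 0000(✓)  0010(✓)  0100(✓)  0110(✓)  0111(✓)  1000(✓)  1001(✓)  1010(✓)  1011(✓)  1100(✓)  1111(✓)
size-2^1 implicants → -000(✓)  -010(✓)  -100(✓)  -111  0-00(✓)  0-10(✓)  00-0(✓)  01-0(✓)  011-  1-00(✓)  1-11  10-0(✓)  10-1(✓)  100-(✓)  101-(✓)
size-2^2 implicants → --00  -0-0  0--0  10--
Unchecked terms (primes): --00, -0-0, -111, 0--0, 011-, 1-11, 10--
Minterm coverage:
  m0 ⊆ --00,-0-0,0--0
  m2 ⊆ -0-0,0--0
  m4 ⊆ --00,0--0
  m6 ⊆ 0--0,011-
  m7 ⊆ -111,011-
  m8 ⊆ --00,-0-0,10--
  m9 ⊆ 10-- [E]
  m10 ⊆ -0-0,10--
  m11 ⊆ 1-11,10--
  m15 ⊆ -111,1-11
E = {10--}
Petrick residual → -111, 0--0
Cover = bcd + a'd' + ab'  |cover|=3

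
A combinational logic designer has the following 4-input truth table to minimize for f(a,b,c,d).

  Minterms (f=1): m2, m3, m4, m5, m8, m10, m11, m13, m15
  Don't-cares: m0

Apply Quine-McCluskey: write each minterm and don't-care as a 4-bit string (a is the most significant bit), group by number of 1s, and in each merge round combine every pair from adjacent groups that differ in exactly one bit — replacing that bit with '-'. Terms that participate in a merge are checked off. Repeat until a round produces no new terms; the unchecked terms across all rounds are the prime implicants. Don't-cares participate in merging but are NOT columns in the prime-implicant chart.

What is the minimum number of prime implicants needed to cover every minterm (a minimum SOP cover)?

Round 0: 0000✓ 0010✓ 0011✓ 0100✓ 0101✓ 1000✓ 1010✓ 1011✓ 1101✓ 1111✓
Round 1: -000✓ -010✓ -011✓ -101 0-00 00-0✓ 001-✓ 010- 1-11 10-0✓ 101-✓ 11-1
Round 2: -0-0 -01-
PIs = {-0-0, -01-, -101, 0-00, 010-, 1-11, 11-1}
Coverage chart:
  m2: -0-0,-01-
  m3: -01- ←essential
  m4: 0-00,010-
  m5: -101,010-
  m8: -0-0 ←essential
  m10: -0-0,-01-
  m11: -01-,1-11
  m13: -101,11-1
  m15: 1-11,11-1
Essential: -0-0, -01-
Petrick residual → 010-, 11-1
Min cover (4 terms): b'd' + b'c + a'bc' + abd

4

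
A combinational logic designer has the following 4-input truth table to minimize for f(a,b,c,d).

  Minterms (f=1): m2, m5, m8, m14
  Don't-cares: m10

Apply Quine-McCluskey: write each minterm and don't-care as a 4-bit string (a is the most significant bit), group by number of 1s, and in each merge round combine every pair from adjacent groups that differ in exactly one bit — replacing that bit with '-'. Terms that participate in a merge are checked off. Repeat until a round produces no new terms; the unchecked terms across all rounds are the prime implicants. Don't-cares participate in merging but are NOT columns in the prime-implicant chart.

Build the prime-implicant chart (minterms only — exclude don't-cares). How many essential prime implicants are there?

[col 0] 0010*, 0101, 1000*, 1010*, 1110*
[col 1] -010, 1-10, 10-0
Prime implicants: -010, 0101, 1-10, 10-0
PI chart (minterm → PIs covering it):
  2 | -010  (sole → essential)
  5 | 0101  (sole → essential)
  8 | 10-0  (sole → essential)
  14 | 1-10  (sole → essential)
Essential prime implicants: -010, 0101, 1-10, 10-0

4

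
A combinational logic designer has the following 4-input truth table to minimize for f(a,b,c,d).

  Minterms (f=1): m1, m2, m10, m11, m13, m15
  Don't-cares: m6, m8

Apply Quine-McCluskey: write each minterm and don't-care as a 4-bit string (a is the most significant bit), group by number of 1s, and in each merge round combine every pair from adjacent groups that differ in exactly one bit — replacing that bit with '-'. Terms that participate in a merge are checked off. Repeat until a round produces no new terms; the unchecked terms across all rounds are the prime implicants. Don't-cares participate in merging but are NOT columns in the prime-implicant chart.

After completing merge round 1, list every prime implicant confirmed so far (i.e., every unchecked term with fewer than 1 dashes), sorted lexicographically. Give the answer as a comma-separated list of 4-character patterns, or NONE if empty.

size-2^0 implicants → 0001  0010(✓)  0110(✓)  1000(✓)  1010(✓)  1011(✓)  1101(✓)  1111(✓)
size-2^1 implicants → -010  0-10  1-11  10-0  101-  11-1
Unchecked terms (primes): -010, 0-10, 0001, 1-11, 10-0, 101-, 11-1

0001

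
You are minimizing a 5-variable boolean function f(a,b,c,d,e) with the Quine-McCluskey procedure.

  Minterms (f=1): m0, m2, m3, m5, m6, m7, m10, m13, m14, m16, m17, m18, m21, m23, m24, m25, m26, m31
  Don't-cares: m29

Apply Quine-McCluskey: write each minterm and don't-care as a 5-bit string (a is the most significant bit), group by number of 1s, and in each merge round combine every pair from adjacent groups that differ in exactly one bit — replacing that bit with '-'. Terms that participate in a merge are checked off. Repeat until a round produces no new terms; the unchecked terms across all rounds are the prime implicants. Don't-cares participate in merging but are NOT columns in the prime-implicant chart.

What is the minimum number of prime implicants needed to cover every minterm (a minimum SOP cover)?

7

[col 0] 00000*, 00010*, 00011*, 00101*, 00110*, 00111*, 01010*, 01101*, 01110*, 10000*, 10001*, 10010*, 10101*, 10111*, 11000*, 11001*, 11010*, 11101*, 11111*
[col 1] -0000*, -0010*, -0101*, -0111*, -1010*, -1101*, 0-010*, 0-101*, 0-110*, 00-10*, 00-11*, 000-0*, 0001-*, 001-1*, 0011-*, 01-10*, 1-000*, 1-001*, 1-010*, 1-101*, 1-111*, 10-01*, 100-0*, 1000-*, 101-1*, 11-01*, 110-0*, 1100-*, 111-1*
[col 2] --010, --101, -00-0, -01-1, 0--10, 00-1-, 1--01, 1-0-0, 1-00-, 1-1-1
Prime implicants: --010, --101, -00-0, -01-1, 0--10, 00-1-, 1--01, 1-0-0, 1-00-, 1-1-1
PI chart (minterm → PIs covering it):
  0 | -00-0  (sole → essential)
  2 | --010,-00-0,0--10,00-1-
  3 | 00-1-  (sole → essential)
  5 | --101,-01-1
  6 | 0--10,00-1-
  7 | -01-1,00-1-
  10 | --010,0--10
  13 | --101  (sole → essential)
  14 | 0--10  (sole → essential)
  16 | -00-0,1-0-0,1-00-
  17 | 1--01,1-00-
  18 | --010,-00-0,1-0-0
  21 | --101,-01-1,1--01,1-1-1
  23 | -01-1,1-1-1
  24 | 1-0-0,1-00-
  25 | 1--01,1-00-
  26 | --010,1-0-0
  31 | 1-1-1  (sole → essential)
Essential prime implicants: --101, -00-0, 0--10, 00-1-, 1-1-1
Petrick residual → --010, 1-00-
Minimum SOP uses 7 PIs: c'de' + cd'e + b'c'e' + a'de' + a'b'd + ac'd' + ace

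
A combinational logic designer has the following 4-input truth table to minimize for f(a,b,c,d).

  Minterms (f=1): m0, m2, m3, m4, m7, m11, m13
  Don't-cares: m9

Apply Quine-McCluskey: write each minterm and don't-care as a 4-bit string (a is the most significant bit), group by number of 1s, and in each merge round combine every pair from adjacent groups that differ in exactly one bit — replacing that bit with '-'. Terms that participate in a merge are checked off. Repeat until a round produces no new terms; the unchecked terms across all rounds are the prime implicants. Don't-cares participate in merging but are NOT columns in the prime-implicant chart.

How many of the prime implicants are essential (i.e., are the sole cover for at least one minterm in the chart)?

[col 0] 0000*, 0010*, 0011*, 0100*, 0111*, 1001*, 1011*, 1101*
[col 1] -011, 0-00, 0-11, 00-0, 001-, 1-01, 10-1
Prime implicants: -011, 0-00, 0-11, 00-0, 001-, 1-01, 10-1
PI chart (minterm → PIs covering it):
  0 | 0-00,00-0
  2 | 00-0,001-
  3 | -011,0-11,001-
  4 | 0-00  (sole → essential)
  7 | 0-11  (sole → essential)
  11 | -011,10-1
  13 | 1-01  (sole → essential)
Essential prime implicants: 0-00, 0-11, 1-01

3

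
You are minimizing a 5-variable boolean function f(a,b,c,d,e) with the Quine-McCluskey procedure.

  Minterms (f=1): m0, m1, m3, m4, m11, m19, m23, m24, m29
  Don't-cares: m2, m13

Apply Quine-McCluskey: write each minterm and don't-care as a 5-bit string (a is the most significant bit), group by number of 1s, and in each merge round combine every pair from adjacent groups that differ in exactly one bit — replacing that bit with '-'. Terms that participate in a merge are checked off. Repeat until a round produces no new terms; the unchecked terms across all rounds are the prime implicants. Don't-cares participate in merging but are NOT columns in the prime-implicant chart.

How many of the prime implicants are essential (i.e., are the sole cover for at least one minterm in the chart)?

6

[col 0] 00000*, 00001*, 00010*, 00011*, 00100*, 01011*, 01101*, 10011*, 10111*, 11000, 11101*
[col 1] -0011, -1101, 0-011, 00-00, 000-0*, 000-1*, 0000-*, 0001-*, 10-11
[col 2] 000--
Prime implicants: -0011, -1101, 0-011, 00-00, 000--, 10-11, 11000
PI chart (minterm → PIs covering it):
  0 | 00-00,000--
  1 | 000--  (sole → essential)
  3 | -0011,0-011,000--
  4 | 00-00  (sole → essential)
  11 | 0-011  (sole → essential)
  19 | -0011,10-11
  23 | 10-11  (sole → essential)
  24 | 11000  (sole → essential)
  29 | -1101  (sole → essential)
Essential prime implicants: -1101, 0-011, 00-00, 000--, 10-11, 11000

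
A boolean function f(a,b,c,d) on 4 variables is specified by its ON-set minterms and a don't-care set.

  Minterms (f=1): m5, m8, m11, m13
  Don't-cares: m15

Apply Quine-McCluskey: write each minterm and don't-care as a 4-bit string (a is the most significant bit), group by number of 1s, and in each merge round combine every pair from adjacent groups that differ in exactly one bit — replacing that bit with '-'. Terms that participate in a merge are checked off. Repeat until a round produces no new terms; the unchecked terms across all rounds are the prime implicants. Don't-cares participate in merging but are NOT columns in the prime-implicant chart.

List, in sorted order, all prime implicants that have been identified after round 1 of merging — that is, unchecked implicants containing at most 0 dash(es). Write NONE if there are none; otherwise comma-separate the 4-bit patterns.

1000

Round 0: 0101✓ 1000 1011✓ 1101✓ 1111✓
Round 1: -101 1-11 11-1
PIs = {-101, 1-11, 1000, 11-1}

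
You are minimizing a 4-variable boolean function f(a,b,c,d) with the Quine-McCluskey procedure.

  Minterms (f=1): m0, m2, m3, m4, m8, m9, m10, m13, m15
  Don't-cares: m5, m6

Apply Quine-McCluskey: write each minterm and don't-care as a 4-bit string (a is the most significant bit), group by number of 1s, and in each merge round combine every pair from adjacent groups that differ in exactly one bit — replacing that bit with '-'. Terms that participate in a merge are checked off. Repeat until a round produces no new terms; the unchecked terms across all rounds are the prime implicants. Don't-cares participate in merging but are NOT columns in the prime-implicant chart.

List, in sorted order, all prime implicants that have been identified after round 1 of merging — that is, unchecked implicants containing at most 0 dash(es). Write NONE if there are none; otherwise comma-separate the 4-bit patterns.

size-2^0 implicants → 0000(✓)  0010(✓)  0011(✓)  0100(✓)  0101(✓)  0110(✓)  1000(✓)  1001(✓)  1010(✓)  1101(✓)  1111(✓)
size-2^1 implicants → -000(✓)  -010(✓)  -101  0-00(✓)  0-10(✓)  00-0(✓)  001-  01-0(✓)  010-  1-01  10-0(✓)  100-  11-1
size-2^2 implicants → -0-0  0--0
Unchecked terms (primes): -0-0, -101, 0--0, 001-, 010-, 1-01, 100-, 11-1

NONE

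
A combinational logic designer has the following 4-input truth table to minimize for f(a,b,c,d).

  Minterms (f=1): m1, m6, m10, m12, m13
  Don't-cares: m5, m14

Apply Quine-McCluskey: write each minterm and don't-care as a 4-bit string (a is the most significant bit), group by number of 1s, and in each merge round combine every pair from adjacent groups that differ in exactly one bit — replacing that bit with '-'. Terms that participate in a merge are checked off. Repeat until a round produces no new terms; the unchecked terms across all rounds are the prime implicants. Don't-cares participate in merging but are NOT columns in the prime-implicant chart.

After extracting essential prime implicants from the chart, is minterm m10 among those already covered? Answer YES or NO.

size-2^0 implicants → 0001(✓)  0101(✓)  0110(✓)  1010(✓)  1100(✓)  1101(✓)  1110(✓)
size-2^1 implicants → -101  -110  0-01  1-10  11-0  110-
Unchecked terms (primes): -101, -110, 0-01, 1-10, 11-0, 110-
Minterm coverage:
  m1 ⊆ 0-01 [E]
  m6 ⊆ -110 [E]
  m10 ⊆ 1-10 [E]
  m12 ⊆ 11-0,110-
  m13 ⊆ -101,110-
E = {-110, 0-01, 1-10}

YES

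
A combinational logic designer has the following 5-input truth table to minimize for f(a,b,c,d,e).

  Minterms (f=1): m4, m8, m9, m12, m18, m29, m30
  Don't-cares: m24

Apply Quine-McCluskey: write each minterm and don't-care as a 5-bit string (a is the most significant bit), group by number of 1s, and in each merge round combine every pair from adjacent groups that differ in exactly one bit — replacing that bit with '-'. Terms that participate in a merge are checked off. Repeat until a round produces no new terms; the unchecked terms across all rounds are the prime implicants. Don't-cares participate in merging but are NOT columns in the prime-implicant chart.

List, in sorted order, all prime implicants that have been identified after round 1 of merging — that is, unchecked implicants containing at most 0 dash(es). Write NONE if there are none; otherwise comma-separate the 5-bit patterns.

10010, 11101, 11110

Round 0: 00100✓ 01000✓ 01001✓ 01100✓ 10010 11000✓ 11101 11110
Round 1: -1000 0-100 01-00 0100-
PIs = {-1000, 0-100, 01-00, 0100-, 10010, 11101, 11110}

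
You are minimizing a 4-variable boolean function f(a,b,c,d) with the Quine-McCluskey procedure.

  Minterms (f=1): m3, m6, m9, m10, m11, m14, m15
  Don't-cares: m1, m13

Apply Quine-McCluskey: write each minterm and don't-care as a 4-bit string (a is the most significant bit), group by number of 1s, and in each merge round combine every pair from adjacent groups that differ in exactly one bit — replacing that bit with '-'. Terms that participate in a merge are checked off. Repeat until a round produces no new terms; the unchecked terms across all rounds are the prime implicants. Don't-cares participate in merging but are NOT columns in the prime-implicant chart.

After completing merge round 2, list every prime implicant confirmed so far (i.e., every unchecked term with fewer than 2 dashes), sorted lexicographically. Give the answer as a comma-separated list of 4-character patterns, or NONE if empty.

-110

Round 0: 0001✓ 0011✓ 0110✓ 1001✓ 1010✓ 1011✓ 1101✓ 1110✓ 1111✓
Round 1: -001✓ -011✓ -110 00-1✓ 1-01✓ 1-10✓ 1-11✓ 10-1✓ 101-✓ 11-1✓ 111-✓
Round 2: -0-1 1--1 1-1-
PIs = {-0-1, -110, 1--1, 1-1-}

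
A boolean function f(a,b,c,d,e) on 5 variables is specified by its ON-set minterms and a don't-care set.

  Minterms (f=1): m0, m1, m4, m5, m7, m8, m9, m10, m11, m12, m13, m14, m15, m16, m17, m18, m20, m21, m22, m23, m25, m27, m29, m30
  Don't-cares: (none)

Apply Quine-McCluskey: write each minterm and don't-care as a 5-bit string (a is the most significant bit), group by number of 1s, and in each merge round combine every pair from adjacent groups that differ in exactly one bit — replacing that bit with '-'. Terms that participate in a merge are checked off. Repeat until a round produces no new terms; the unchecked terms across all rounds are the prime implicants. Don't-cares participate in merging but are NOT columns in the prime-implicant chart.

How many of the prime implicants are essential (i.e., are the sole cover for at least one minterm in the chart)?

4

Round 0: 00000✓ 00001✓ 00100✓ 00101✓ 00111✓ 01000✓ 01001✓ 01010✓ 01011✓ 01100✓ 01101✓ 01110✓ 01111✓ 10000✓ 10001✓ 10010✓ 10100✓ 10101✓ 10110✓ 10111✓ 11001✓ 11011✓ 11101✓ 11110✓
Round 1: -0000✓ -0001✓ -0100✓ -0101✓ -0111✓ -1001✓ -1011✓ -1101✓ -1110 0-000✓ 0-001✓ 0-100✓ 0-101✓ 0-111✓ 00-00✓ 00-01✓ 0000-✓ 001-1✓ 0010-✓ 01-00✓ 01-01✓ 01-10✓ 01-11✓ 010-0✓ 010-1✓ 0100-✓ 0101-✓ 011-0✓ 011-1✓ 0110-✓ 0111-✓ 1-001✓ 1-101✓ 1-110 10-00✓ 10-01✓ 10-10✓ 100-0✓ 1000-✓ 101-0✓ 101-1✓ 1010-✓ 1011-✓ 11-01✓ 110-1✓
Round 2: --001✓ --101✓ -0-00✓ -0-01✓ -000-✓ -01-1 -010-✓ -1-01✓ -10-1 0--00✓ 0--01✓ 0-00-✓ 0-1-1 0-10-✓ 00-0-✓ 01--0✓ 01--1✓ 01-0-✓ 01-1-✓ 010--✓ 011--✓ 1--01✓ 10--0 10-0-✓ 101--
Round 3: ---01 -0-0- 0--0- 01---
PIs = {---01, -0-0-, -01-1, -10-1, -1110, 0--0-, 0-1-1, 01---, 1-110, 10--0, 101--}
Coverage chart:
  m0: -0-0-,0--0-
  m1: ---01,-0-0-,0--0-
  m4: -0-0-,0--0-
  m5: ---01,-0-0-,-01-1,0--0-,0-1-1
  m7: -01-1,0-1-1
  m8: 0--0-,01---
  m9: ---01,-10-1,0--0-,01---
  m10: 01--- ←essential
  m11: -10-1,01---
  m12: 0--0-,01---
  m13: ---01,0--0-,0-1-1,01---
  m14: -1110,01---
  m15: 0-1-1,01---
  m16: -0-0-,10--0
  m17: ---01,-0-0-
  m18: 10--0 ←essential
  m20: -0-0-,10--0,101--
  m21: ---01,-0-0-,-01-1,101--
  m22: 1-110,10--0,101--
  m23: -01-1,101--
  m25: ---01,-10-1
  m27: -10-1 ←essential
  m29: ---01 ←essential
  m30: -1110,1-110
Essential: ---01, -10-1, 01---, 10--0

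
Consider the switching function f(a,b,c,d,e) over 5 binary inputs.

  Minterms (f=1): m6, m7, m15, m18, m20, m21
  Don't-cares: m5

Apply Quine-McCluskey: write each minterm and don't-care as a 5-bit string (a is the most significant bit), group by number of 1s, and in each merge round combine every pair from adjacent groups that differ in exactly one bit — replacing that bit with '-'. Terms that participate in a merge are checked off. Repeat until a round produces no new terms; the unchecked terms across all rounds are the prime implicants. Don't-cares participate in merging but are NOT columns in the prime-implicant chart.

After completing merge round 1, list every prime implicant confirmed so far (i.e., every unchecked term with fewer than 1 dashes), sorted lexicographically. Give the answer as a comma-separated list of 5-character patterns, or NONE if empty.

[col 0] 00101*, 00110*, 00111*, 01111*, 10010, 10100*, 10101*
[col 1] -0101, 0-111, 001-1, 0011-, 1010-
Prime implicants: -0101, 0-111, 001-1, 0011-, 10010, 1010-

10010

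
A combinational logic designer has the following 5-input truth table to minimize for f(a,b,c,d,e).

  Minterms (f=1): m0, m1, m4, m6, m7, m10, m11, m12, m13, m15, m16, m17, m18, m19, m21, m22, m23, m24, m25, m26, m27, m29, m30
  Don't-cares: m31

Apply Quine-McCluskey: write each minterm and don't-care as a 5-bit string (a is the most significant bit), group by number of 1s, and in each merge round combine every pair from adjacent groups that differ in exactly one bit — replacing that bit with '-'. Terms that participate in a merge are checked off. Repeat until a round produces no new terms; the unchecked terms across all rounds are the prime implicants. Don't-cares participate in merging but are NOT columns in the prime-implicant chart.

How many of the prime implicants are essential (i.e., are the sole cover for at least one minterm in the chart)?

5

Round 0: 00000✓ 00001✓ 00100✓ 00110✓ 00111✓ 01010✓ 01011✓ 01100✓ 01101✓ 01111✓ 10000✓ 10001✓ 10010✓ 10011✓ 10101✓ 10110✓ 10111✓ 11000✓ 11001✓ 11010✓ 11011✓ 11101✓ 11110✓ 11111✓
Round 1: -0000✓ -0001✓ -0110✓ -0111✓ -1010✓ -1011✓ -1101✓ -1111✓ 0-100 0-111✓ 00-00 0000-✓ 001-0 0011-✓ 01-11✓ 0101-✓ 011-1✓ 0110- 1-000✓ 1-001✓ 1-010✓ 1-011✓ 1-101✓ 1-110✓ 1-111✓ 10-01✓ 10-10✓ 10-11✓ 100-0✓ 100-1✓ 1000-✓ 1001-✓ 101-1✓ 1011-✓ 11-01✓ 11-10✓ 11-11✓ 110-0✓ 110-1✓ 1100-✓ 1101-✓ 111-1✓ 1111-✓
Round 2: --111 -000- -011- -1-11 -101- -11-1 1--01✓ 1--10✓ 1--11✓ 1-0-0✓ 1-0-1✓ 1-00-✓ 1-01-✓ 1-1-1✓ 1-11-✓ 10--1✓ 10-1-✓ 100--✓ 11--1✓ 11-1-✓ 110--✓
Round 3: 1---1 1--1- 1-0--
PIs = {--111, -000-, -011-, -1-11, -101-, -11-1, 0-100, 00-00, 001-0, 0110-, 1---1, 1--1-, 1-0--}
Coverage chart:
  m0: -000-,00-00
  m1: -000- ←essential
  m4: 0-100,00-00,001-0
  m6: -011-,001-0
  m7: --111,-011-
  m10: -101- ←essential
  m11: -1-11,-101-
  m12: 0-100,0110-
  m13: -11-1,0110-
  m15: --111,-1-11,-11-1
  m16: -000-,1-0--
  m17: -000-,1---1,1-0--
  m18: 1--1-,1-0--
  m19: 1---1,1--1-,1-0--
  m21: 1---1 ←essential
  m22: -011-,1--1-
  m23: --111,-011-,1---1,1--1-
  m24: 1-0-- ←essential
  m25: 1---1,1-0--
  m26: -101-,1--1-,1-0--
  m27: -1-11,-101-,1---1,1--1-,1-0--
  m29: -11-1,1---1
  m30: 1--1- ←essential
Essential: -000-, -101-, 1---1, 1--1-, 1-0--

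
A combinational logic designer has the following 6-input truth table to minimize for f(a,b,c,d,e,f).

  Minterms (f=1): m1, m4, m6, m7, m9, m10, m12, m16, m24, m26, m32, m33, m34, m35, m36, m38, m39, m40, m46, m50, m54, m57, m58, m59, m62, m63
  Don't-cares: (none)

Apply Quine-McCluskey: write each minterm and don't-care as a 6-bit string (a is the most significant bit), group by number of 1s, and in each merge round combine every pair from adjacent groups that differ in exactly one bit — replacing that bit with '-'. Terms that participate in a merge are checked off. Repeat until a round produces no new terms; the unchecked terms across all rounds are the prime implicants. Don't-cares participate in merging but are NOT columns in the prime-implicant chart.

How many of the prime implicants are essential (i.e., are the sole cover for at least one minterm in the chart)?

9

size-2^0 implicants → 000001(✓)  000100(✓)  000110(✓)  000111(✓)  001001(✓)  001010(✓)  001100(✓)  010000(✓)  011000(✓)  011010(✓)  100000(✓)  100001(✓)  100010(✓)  100011(✓)  100100(✓)  100110(✓)  100111(✓)  101000(✓)  101110(✓)  110010(✓)  110110(✓)  111001(✓)  111010(✓)  111011(✓)  111110(✓)  111111(✓)
size-2^1 implicants → -00001  -00100(✓)  -00110(✓)  -00111(✓)  -11010  0-1010  00-001  00-100  0001-0(✓)  00011-(✓)  01-000  0110-0  1-0010(✓)  1-0110(✓)  1-1110(✓)  10-000  10-110(✓)  100-00(✓)  100-10(✓)  100-11(✓)  1000-0(✓)  1000-1(✓)  10000-(✓)  10001-(✓)  1001-0(✓)  10011-(✓)  11-010(✓)  11-110(✓)  110-10(✓)  111-10(✓)  111-11(✓)  1110-1  11101-(✓)  11111-(✓)
size-2^2 implicants → -001-0  -0011-  1--110  1-0-10  100--0  100-1-  1000--  11--10  111-1-
Unchecked terms (primes): -00001, -001-0, -0011-, -11010, 0-1010, 00-001, 00-100, 01-000, 0110-0, 1--110, 1-0-10, 10-000, 100--0, 100-1-, 1000--, 11--10, 111-1-, 1110-1
Minterm coverage:
  m1 ⊆ -00001,00-001
  m4 ⊆ -001-0,00-100
  m6 ⊆ -001-0,-0011-
  m7 ⊆ -0011- [E]
  m9 ⊆ 00-001 [E]
  m10 ⊆ 0-1010 [E]
  m12 ⊆ 00-100 [E]
  m16 ⊆ 01-000 [E]
  m24 ⊆ 01-000,0110-0
  m26 ⊆ -11010,0-1010,0110-0
  m32 ⊆ 10-000,100--0,1000--
  m33 ⊆ -00001,1000--
  m34 ⊆ 1-0-10,100--0,100-1-,1000--
  m35 ⊆ 100-1-,1000--
  m36 ⊆ -001-0,100--0
  m38 ⊆ -001-0,-0011-,1--110,1-0-10,100--0,100-1-
  m39 ⊆ -0011-,100-1-
  m40 ⊆ 10-000 [E]
  m46 ⊆ 1--110 [E]
  m50 ⊆ 1-0-10,11--10
  m54 ⊆ 1--110,1-0-10,11--10
  m57 ⊆ 1110-1 [E]
  m58 ⊆ -11010,11--10,111-1-
  m59 ⊆ 111-1-,1110-1
  m62 ⊆ 1--110,11--10,111-1-
  m63 ⊆ 111-1- [E]
E = {-0011-, 0-1010, 00-001, 00-100, 01-000, 1--110, 10-000, 111-1-, 1110-1}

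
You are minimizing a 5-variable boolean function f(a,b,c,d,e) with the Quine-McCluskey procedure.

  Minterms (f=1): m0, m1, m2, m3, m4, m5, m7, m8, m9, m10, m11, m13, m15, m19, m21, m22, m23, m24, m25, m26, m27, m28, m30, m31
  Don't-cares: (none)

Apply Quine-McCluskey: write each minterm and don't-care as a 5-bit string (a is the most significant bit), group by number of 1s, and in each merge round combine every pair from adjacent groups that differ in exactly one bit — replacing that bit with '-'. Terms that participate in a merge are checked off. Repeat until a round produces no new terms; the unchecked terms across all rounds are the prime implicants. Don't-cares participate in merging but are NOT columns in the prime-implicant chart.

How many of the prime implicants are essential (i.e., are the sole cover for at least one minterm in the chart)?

8

size-2^0 implicants → 00000(✓)  00001(✓)  00010(✓)  00011(✓)  00100(✓)  00101(✓)  00111(✓)  01000(✓)  01001(✓)  01010(✓)  01011(✓)  01101(✓)  01111(✓)  10011(✓)  10101(✓)  10110(✓)  10111(✓)  11000(✓)  11001(✓)  11010(✓)  11011(✓)  11100(✓)  11110(✓)  11111(✓)
size-2^1 implicants → -0011(✓)  -0101(✓)  -0111(✓)  -1000(✓)  -1001(✓)  -1010(✓)  -1011(✓)  -1111(✓)  0-000(✓)  0-001(✓)  0-010(✓)  0-011(✓)  0-101(✓)  0-111(✓)  00-00(✓)  00-01(✓)  00-11(✓)  000-0(✓)  000-1(✓)  0000-(✓)  0001-(✓)  001-1(✓)  0010-(✓)  01-01(✓)  01-11(✓)  010-0(✓)  010-1(✓)  0100-(✓)  0101-(✓)  011-1(✓)  1-011(✓)  1-110(✓)  1-111(✓)  10-11(✓)  101-1(✓)  1011-(✓)  11-00(✓)  11-10(✓)  11-11(✓)  110-0(✓)  110-1(✓)  1100-(✓)  1101-(✓)  111-0(✓)  1111-(✓)
size-2^2 implicants → --011(✓)  --111(✓)  -0-11(✓)  -01-1  -1-11(✓)  -10-0(✓)  -10-1(✓)  -100-(✓)  -101-(✓)  0--01(✓)  0--11(✓)  0-0-0(✓)  0-0-1(✓)  0-00-(✓)  0-01-(✓)  0-1-1(✓)  00--1(✓)  00-0-  000--(✓)  01--1(✓)  010--(✓)  1--11(✓)  1-11-  11--0  11-1-  110--(✓)
size-2^3 implicants → ---11  -10--  0---1  0-0--
Unchecked terms (primes): ---11, -01-1, -10--, 0---1, 0-0--, 00-0-, 1-11-, 11--0, 11-1-
Minterm coverage:
  m0 ⊆ 0-0--,00-0-
  m1 ⊆ 0---1,0-0--,00-0-
  m2 ⊆ 0-0-- [E]
  m3 ⊆ ---11,0---1,0-0--
  m4 ⊆ 00-0- [E]
  m5 ⊆ -01-1,0---1,00-0-
  m7 ⊆ ---11,-01-1,0---1
  m8 ⊆ -10--,0-0--
  m9 ⊆ -10--,0---1,0-0--
  m10 ⊆ -10--,0-0--
  m11 ⊆ ---11,-10--,0---1,0-0--
  m13 ⊆ 0---1 [E]
  m15 ⊆ ---11,0---1
  m19 ⊆ ---11 [E]
  m21 ⊆ -01-1 [E]
  m22 ⊆ 1-11- [E]
  m23 ⊆ ---11,-01-1,1-11-
  m24 ⊆ -10--,11--0
  m25 ⊆ -10-- [E]
  m26 ⊆ -10--,11--0,11-1-
  m27 ⊆ ---11,-10--,11-1-
  m28 ⊆ 11--0 [E]
  m30 ⊆ 1-11-,11--0,11-1-
  m31 ⊆ ---11,1-11-,11-1-
E = {---11, -01-1, -10--, 0---1, 0-0--, 00-0-, 1-11-, 11--0}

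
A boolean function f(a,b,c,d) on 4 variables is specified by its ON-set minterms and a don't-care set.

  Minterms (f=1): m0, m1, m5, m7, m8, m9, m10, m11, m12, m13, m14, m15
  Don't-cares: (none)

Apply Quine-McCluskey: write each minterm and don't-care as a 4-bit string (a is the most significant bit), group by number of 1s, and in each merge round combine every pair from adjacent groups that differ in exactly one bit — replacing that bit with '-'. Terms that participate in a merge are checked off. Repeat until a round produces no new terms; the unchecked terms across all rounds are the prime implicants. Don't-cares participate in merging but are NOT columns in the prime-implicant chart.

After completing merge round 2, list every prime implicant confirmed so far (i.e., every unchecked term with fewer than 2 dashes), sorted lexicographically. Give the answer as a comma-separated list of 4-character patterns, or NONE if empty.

NONE

size-2^0 implicants → 0000(✓)  0001(✓)  0101(✓)  0111(✓)  1000(✓)  1001(✓)  1010(✓)  1011(✓)  1100(✓)  1101(✓)  1110(✓)  1111(✓)
size-2^1 implicants → -000(✓)  -001(✓)  -101(✓)  -111(✓)  0-01(✓)  000-(✓)  01-1(✓)  1-00(✓)  1-01(✓)  1-10(✓)  1-11(✓)  10-0(✓)  10-1(✓)  100-(✓)  101-(✓)  11-0(✓)  11-1(✓)  110-(✓)  111-(✓)
size-2^2 implicants → --01  -00-  -1-1  1--0(✓)  1--1(✓)  1-0-(✓)  1-1-(✓)  10--(✓)  11--(✓)
size-2^3 implicants → 1---
Unchecked terms (primes): --01, -00-, -1-1, 1---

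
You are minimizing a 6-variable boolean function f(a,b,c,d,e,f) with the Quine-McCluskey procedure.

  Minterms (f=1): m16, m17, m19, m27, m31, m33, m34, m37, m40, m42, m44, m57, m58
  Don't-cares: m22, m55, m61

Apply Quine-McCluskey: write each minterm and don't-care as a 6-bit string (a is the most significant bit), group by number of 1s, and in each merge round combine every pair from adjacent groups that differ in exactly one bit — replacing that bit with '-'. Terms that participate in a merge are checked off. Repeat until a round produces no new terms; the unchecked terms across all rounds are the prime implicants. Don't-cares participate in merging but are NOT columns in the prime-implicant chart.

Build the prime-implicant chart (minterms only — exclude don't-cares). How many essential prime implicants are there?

7

Round 0: 010000✓ 010001✓ 010011✓ 010110 011011✓ 011111✓ 100001✓ 100010✓ 100101✓ 101000✓ 101010✓ 101100✓ 110111 111001✓ 111010✓ 111101✓
Round 1: 01-011 0100-1 01000- 011-11 1-1010 10-010 100-01 101-00 1010-0 111-01
PIs = {01-011, 0100-1, 01000-, 010110, 011-11, 1-1010, 10-010, 100-01, 101-00, 1010-0, 110111, 111-01}
Coverage chart:
  m16: 01000- ←essential
  m17: 0100-1,01000-
  m19: 01-011,0100-1
  m27: 01-011,011-11
  m31: 011-11 ←essential
  m33: 100-01 ←essential
  m34: 10-010 ←essential
  m37: 100-01 ←essential
  m40: 101-00,1010-0
  m42: 1-1010,10-010,1010-0
  m44: 101-00 ←essential
  m57: 111-01 ←essential
  m58: 1-1010 ←essential
Essential: 01000-, 011-11, 1-1010, 10-010, 100-01, 101-00, 111-01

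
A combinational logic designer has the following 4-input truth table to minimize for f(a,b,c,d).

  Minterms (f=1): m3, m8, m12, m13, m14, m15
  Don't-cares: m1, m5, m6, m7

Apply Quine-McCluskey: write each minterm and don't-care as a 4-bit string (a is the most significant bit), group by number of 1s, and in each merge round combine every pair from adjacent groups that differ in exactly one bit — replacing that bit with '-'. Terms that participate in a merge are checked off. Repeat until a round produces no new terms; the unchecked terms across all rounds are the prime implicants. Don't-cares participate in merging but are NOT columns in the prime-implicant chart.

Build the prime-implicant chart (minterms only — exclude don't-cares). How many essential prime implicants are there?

2

[col 0] 0001*, 0011*, 0101*, 0110*, 0111*, 1000*, 1100*, 1101*, 1110*, 1111*
[col 1] -101*, -110*, -111*, 0-01*, 0-11*, 00-1*, 01-1*, 011-*, 1-00, 11-0*, 11-1*, 110-*, 111-*
[col 2] -1-1, -11-, 0--1, 11--
Prime implicants: -1-1, -11-, 0--1, 1-00, 11--
PI chart (minterm → PIs covering it):
  3 | 0--1  (sole → essential)
  8 | 1-00  (sole → essential)
  12 | 1-00,11--
  13 | -1-1,11--
  14 | -11-,11--
  15 | -1-1,-11-,11--
Essential prime implicants: 0--1, 1-00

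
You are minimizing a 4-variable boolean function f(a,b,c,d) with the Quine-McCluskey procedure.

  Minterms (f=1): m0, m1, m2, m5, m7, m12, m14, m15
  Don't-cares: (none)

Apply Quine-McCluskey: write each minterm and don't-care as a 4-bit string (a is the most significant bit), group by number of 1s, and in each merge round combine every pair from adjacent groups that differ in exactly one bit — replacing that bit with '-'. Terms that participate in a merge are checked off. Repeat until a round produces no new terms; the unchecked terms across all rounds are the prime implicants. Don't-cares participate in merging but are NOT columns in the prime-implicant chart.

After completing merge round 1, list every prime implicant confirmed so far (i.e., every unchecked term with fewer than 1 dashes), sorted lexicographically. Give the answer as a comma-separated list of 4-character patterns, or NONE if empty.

size-2^0 implicants → 0000(✓)  0001(✓)  0010(✓)  0101(✓)  0111(✓)  1100(✓)  1110(✓)  1111(✓)
size-2^1 implicants → -111  0-01  00-0  000-  01-1  11-0  111-
Unchecked terms (primes): -111, 0-01, 00-0, 000-, 01-1, 11-0, 111-

NONE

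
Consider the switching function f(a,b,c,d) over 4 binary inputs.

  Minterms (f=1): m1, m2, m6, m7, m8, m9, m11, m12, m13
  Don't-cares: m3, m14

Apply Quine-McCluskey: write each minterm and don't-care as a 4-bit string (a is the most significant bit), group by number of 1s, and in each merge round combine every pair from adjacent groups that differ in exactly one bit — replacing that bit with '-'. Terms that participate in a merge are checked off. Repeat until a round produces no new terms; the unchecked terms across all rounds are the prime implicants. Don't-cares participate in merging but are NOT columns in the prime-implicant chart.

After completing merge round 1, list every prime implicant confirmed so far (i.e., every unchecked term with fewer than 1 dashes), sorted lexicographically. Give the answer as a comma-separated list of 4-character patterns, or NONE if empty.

[col 0] 0001*, 0010*, 0011*, 0110*, 0111*, 1000*, 1001*, 1011*, 1100*, 1101*, 1110*
[col 1] -001*, -011*, -110, 0-10*, 0-11*, 00-1*, 001-*, 011-*, 1-00*, 1-01*, 10-1*, 100-*, 11-0, 110-*
[col 2] -0-1, 0-1-, 1-0-
Prime implicants: -0-1, -110, 0-1-, 1-0-, 11-0

NONE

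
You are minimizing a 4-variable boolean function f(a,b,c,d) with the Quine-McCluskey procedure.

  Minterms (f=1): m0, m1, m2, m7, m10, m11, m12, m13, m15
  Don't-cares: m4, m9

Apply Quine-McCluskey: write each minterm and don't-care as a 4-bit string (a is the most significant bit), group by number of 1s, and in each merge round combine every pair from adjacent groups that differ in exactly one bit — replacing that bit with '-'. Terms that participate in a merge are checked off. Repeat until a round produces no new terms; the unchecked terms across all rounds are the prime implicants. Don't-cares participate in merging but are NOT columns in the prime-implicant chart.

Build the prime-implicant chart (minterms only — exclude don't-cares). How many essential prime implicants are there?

1

[col 0] 0000*, 0001*, 0010*, 0100*, 0111*, 1001*, 1010*, 1011*, 1100*, 1101*, 1111*
[col 1] -001, -010, -100, -111, 0-00, 00-0, 000-, 1-01*, 1-11*, 10-1*, 101-, 11-1*, 110-
[col 2] 1--1
Prime implicants: -001, -010, -100, -111, 0-00, 00-0, 000-, 1--1, 101-, 110-
PI chart (minterm → PIs covering it):
  0 | 0-00,00-0,000-
  1 | -001,000-
  2 | -010,00-0
  7 | -111  (sole → essential)
  10 | -010,101-
  11 | 1--1,101-
  12 | -100,110-
  13 | 1--1,110-
  15 | -111,1--1
Essential prime implicants: -111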